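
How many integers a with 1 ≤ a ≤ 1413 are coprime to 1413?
936

The number of a ∈ {1, ..., 1413} with gcd(a, 1413) = 1 is by definition Euler's totient φ(1413). φ is multiplicative, with φ(p^e) = p^e − p^(e−1). Factorise 1413 = 3^2 · 157. Then
  φ(1413) = (3^2 − 3^1) · (157 − 1) = 6 · 156 = 936.
So there are 936 such integers.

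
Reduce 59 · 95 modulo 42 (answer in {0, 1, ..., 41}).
19

Reduce the factors first: 59 ≡ 17, 95 ≡ 11 (mod 42), so 59 · 95 ≡ 17 · 11 (mod 42). 17 · 11 = 187. Dividing by 42: 187 = 4·42 + 19. So (59 · 95) mod 42 = 19.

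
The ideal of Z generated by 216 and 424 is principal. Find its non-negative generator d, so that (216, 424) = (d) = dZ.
In the PID Z, (a, b) is generated by gcd(a, b). Compute gcd(424, 216) with the extended Euclidean algorithm, tracking rows (r, s, t) with s·424 + t·216 = r:
  row A: (424, 1, 0)   [1·424 + 0·216 = 424]
  row B: (216, 0, 1)   [0·424 + 1·216 = 216]
  424 = 1·216 + 208   → row C = row A − 1·row B = (208, 1, −1)   [check: 1·424 − 1·216 = 208]
  216 = 1·208 + 8   → row D = row B − 1·row C = (8, −1, 2)   [check: −1·424 + 2·216 = 8]
  208 = 26·8 + 0   → remainder 0, stop. gcd = 8 (last nonzero row D).
So gcd(216, 424) = 8, with Bézout identity −1·424 + 2·216 = 8. Containment (⊇): the Bézout identity exhibits 8 as an element of (216, 424), giving (8) ⊆ (216, 424). Containment (⊆): since 8 | 216 and 8 | 424 (216 = 8·27, 424 = 8·53), every Z-linear combination of 216 and 424 is divisible by 8, so (216, 424) ⊆ (8). Therefore (216, 424) = (8), d = 8.

Final answer: (216, 424) = (8); d = 8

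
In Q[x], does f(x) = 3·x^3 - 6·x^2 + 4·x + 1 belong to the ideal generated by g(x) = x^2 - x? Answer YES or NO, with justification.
NO

In Q[x] the ideal (g) consists of all multiples of g, so f ∈ (g) iff g | f, i.e. iff the remainder of f on division by g is 0. Divide f by g (g is monic, so eliminate the leading term of the running remainder at each step):
  leading term 3·x^3: subtract (3·x)·g(x) = 3·x^3 - 3·x^2, leaving -3·x^2 + 4·x + 1
  leading term -3·x^2: subtract (-3)·g(x) = -3·x^2 + 3·x, leaving x + 1
The remainder r(x) = x + 1 ≠ 0 (and deg r < deg g), so g ∤ f, i.e. f ∉ (g).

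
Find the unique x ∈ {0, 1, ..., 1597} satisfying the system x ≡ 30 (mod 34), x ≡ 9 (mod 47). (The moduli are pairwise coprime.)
The moduli 34, 47 are pairwise coprime, so by the CRT there is a unique solution mod 34·47 = 1598.
Solve by successive substitution. Start with x ≡ 30 (mod 34).
  Combine with x ≡ 9 (mod 47): write x = 30 + 34·t and require 30 + 34·t ≡ 9 (mod 47), i.e. 34·t ≡ 9 − 30 ≡ 26 (mod 47). Since 34^(−1) ≡ 18 (mod 47), t ≡ 18·26 ≡ 45 (mod 47). So x ≡ 30 + 34·45 = 1560 (mod 1598).
Unique solution in [0, 1598): x = 1560.

Final answer: x ≡ 1560 (mod 1598); the representative in [0, 1598) is 1560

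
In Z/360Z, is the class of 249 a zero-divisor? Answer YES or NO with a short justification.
gcd(249, 360) = 3 > 1, so 249 is not a unit in Z/360Z. In Z/nZ every nonzero non-unit is a zero-divisor: explicitly, take b = 360/gcd = 120 ≠ 0 (mod 360); then 249·120 = 29880 = 83·360, i.e. 249·120 ≡ 0 (mod 360). So 249 is a zero-divisor.

Final answer: YES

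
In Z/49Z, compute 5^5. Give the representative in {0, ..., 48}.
Use repeated squaring. Binary(5) = 101. Walk through the bits of the exponent 5 left-to-right: at each bit after the leading one, square the running value, then multiply by 5 if the bit is 1 (always reducing mod 49):
  bit 1 = 1 (leading): start with 5.
  bit 2 = 0: square 5^2 = 25 (mod 49).
  bit 3 = 1: square 25^2 = 625 ≡ 37; bit is 1, so multiply 37·5 = 185 ≡ 38 (mod 49).
Final value: 5^5 ≡ 38 (mod 49).

Final answer: 38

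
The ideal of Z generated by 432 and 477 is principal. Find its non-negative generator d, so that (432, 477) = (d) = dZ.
(432, 477) = (9); d = 9

In the PID Z, (a, b) is generated by gcd(a, b). Compute gcd(477, 432) with the extended Euclidean algorithm, tracking rows (r, s, t) with s·477 + t·432 = r:
  row A: (477, 1, 0)   [1·477 + 0·432 = 477]
  row B: (432, 0, 1)   [0·477 + 1·432 = 432]
  477 = 1·432 + 45   → row C = row A − 1·row B = (45, 1, −1)   [check: 1·477 − 1·432 = 45]
  432 = 9·45 + 27   → row D = row B − 9·row C = (27, −9, 10)   [check: −9·477 + 10·432 = 27]
  45 = 1·27 + 18   → row E = row C − 1·row D = (18, 10, −11)   [check: 10·477 − 11·432 = 18]
  27 = 1·18 + 9   → row F = row D − 1·row E = (9, −19, 21)   [check: −19·477 + 21·432 = 9]
  18 = 2·9 + 0   → remainder 0, stop. gcd = 9 (last nonzero row F).
So gcd(432, 477) = 9, with Bézout identity −19·477 + 21·432 = 9. Containment (⊇): the Bézout identity exhibits 9 as an element of (432, 477), giving (9) ⊆ (432, 477). Containment (⊆): since 9 | 432 and 9 | 477 (432 = 9·48, 477 = 9·53), every Z-linear combination of 432 and 477 is divisible by 9, so (432, 477) ⊆ (9). Therefore (432, 477) = (9), d = 9.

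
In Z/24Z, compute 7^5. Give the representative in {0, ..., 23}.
Use repeated squaring. Binary(5) = 101. Walk through the bits of the exponent 5 left-to-right: at each bit after the leading one, square the running value, then multiply by 7 if the bit is 1 (always reducing mod 24):
  bit 1 = 1 (leading): start with 7.
  bit 2 = 0: square 7^2 = 49 ≡ 1 (mod 24).
  bit 3 = 1: square 1^2 = 1; bit is 1, so multiply 1·7 = 7 (mod 24).
Final value: 7^5 ≡ 7 (mod 24).

Final answer: 7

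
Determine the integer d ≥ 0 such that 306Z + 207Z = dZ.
In the PID Z, (a, b) is generated by gcd(a, b). Compute gcd(306, 207) with the extended Euclidean algorithm, tracking rows (r, s, t) with s·306 + t·207 = r:
  row A: (306, 1, 0)   [1·306 + 0·207 = 306]
  row B: (207, 0, 1)   [0·306 + 1·207 = 207]
  306 = 1·207 + 99   → row C = row A − 1·row B = (99, 1, −1)   [check: 1·306 − 1·207 = 99]
  207 = 2·99 + 9   → row D = row B − 2·row C = (9, −2, 3)   [check: −2·306 + 3·207 = 9]
  99 = 11·9 + 0   → remainder 0, stop. gcd = 9 (last nonzero row D).
So gcd(306, 207) = 9, with Bézout identity −2·306 + 3·207 = 9. Containment (⊇): the Bézout identity exhibits 9 as an element of (306, 207), giving (9) ⊆ (306, 207). Containment (⊆): since 9 | 306 and 9 | 207 (306 = 9·34, 207 = 9·23), every Z-linear combination of 306 and 207 is divisible by 9, so (306, 207) ⊆ (9). Therefore (306, 207) = (9), d = 9.

Final answer: (306, 207) = (9); d = 9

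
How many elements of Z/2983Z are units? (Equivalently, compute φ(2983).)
An element a ∈ Z/2983Z is a unit iff gcd(a, 2983) = 1, so the number of units is φ(2983). φ is multiplicative, with φ(p^e) = p^e − p^(e−1). Factorise 2983 = 19 · 157. Then
  φ(2983) = (19 − 1) · (157 − 1) = 18 · 156 = 2808.

Final answer: Z/2983Z has φ(2983) = 2808 units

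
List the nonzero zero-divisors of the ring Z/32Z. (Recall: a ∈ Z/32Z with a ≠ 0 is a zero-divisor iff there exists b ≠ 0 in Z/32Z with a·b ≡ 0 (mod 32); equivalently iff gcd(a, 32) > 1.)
An element a ∈ Z/32Z (with a ≠ 0) is a zero-divisor iff gcd(a, 32) > 1 (because a is a unit precisely when gcd(a, n) = 1, and in Z/nZ every nonzero, non-unit element is a zero-divisor). Scan a = 1, ..., 31 and keep those with gcd(a, 32) > 1:
  gcd(2, 32) = 2, gcd(4, 32) = 4, gcd(6, 32) = 2, gcd(8, 32) = 8, gcd(10, 32) = 2, gcd(12, 32) = 4, gcd(14, 32) = 2, gcd(16, 32) = 16, gcd(18, 32) = 2, gcd(20, 32) = 4, gcd(22, 32) = 2, gcd(24, 32) = 8, gcd(26, 32) = 2, gcd(28, 32) = 4, gcd(30, 32) = 2.
All other a ∈ {1, ..., 31} have gcd(a, 32) = 1 and are units. So the nonzero zero-divisors are exactly the 15 values of a appearing in this scan.

Final answer: nonzero zero-divisors of Z/32Z = {2, 4, 6, 8, 10, 12, 14, 16, 18, 20, 22, 24, 26, 28, 30}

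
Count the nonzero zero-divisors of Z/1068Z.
Z/1068Z has 715 nonzero zero-divisors

In Z/1068Z each nonzero element is either a unit (gcd with 1068 is 1) or a zero-divisor (gcd > 1). The number of units is φ(1068): factorise 1068 = 2^2 · 3 · 89, so φ(1068) = (2^2 − 2^1) · (3 − 1) · (89 − 1) = 2 · 2 · 88 = 352. The nonzero elements number 1068 − 1 = 1067. Hence the nonzero zero-divisors number 1067 − 352 = 715.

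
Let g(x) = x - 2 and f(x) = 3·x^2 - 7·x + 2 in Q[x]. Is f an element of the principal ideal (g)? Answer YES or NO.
In Q[x] the ideal (g) consists of all multiples of g, so f ∈ (g) iff g | f, i.e. iff the remainder of f on division by g is 0. Divide f by g (g is monic, so eliminate the leading term of the running remainder at each step):
  leading term 3·x^2: subtract (3·x)·g(x) = 3·x^2 - 6·x, leaving 2 - x
  leading term -x: subtract (-1)·g(x) = 2 - x, leaving 0
The remainder is 0, so f(x) = g(x) · h(x) with h(x) = 3·x - 1. Hence g | f, i.e. f ∈ (g).

Final answer: YES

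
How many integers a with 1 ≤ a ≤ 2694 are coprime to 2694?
896

The number of a ∈ {1, ..., 2694} with gcd(a, 2694) = 1 is by definition Euler's totient φ(2694). φ is multiplicative, with φ(p^e) = p^e − p^(e−1). Factorise 2694 = 2 · 3 · 449. Then
  φ(2694) = (2 − 1) · (3 − 1) · (449 − 1) = 1 · 2 · 448 = 896.
So there are 896 such integers.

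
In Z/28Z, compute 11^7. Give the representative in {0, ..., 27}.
11

Use repeated squaring. Binary(7) = 111. Walk through the bits of the exponent 7 left-to-right: at each bit after the leading one, square the running value, then multiply by 11 if the bit is 1 (always reducing mod 28):
  bit 1 = 1 (leading): start with 11.
  bit 2 = 1: square 11^2 = 121 ≡ 9; bit is 1, so multiply 9·11 = 99 ≡ 15 (mod 28).
  bit 3 = 1: square 15^2 = 225 ≡ 1; bit is 1, so multiply 1·11 = 11 (mod 28).
Final value: 11^7 ≡ 11 (mod 28).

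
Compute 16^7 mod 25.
6

Use repeated squaring. Binary(7) = 111. Walk through the bits of the exponent 7 left-to-right: at each bit after the leading one, square the running value, then multiply by 16 if the bit is 1 (always reducing mod 25):
  bit 1 = 1 (leading): start with 16.
  bit 2 = 1: square 16^2 = 256 ≡ 6; bit is 1, so multiply 6·16 = 96 ≡ 21 (mod 25).
  bit 3 = 1: square 21^2 = 441 ≡ 16; bit is 1, so multiply 16·16 = 256 ≡ 6 (mod 25).
Final value: 16^7 ≡ 6 (mod 25).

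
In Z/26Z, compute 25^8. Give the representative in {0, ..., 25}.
1

Use repeated squaring. Binary(8) = 1000. Walk through the bits of the exponent 8 left-to-right: at each bit after the leading one, square the running value, then multiply by 25 if the bit is 1 (always reducing mod 26):
  bit 1 = 1 (leading): start with 25.
  bit 2 = 0: square 25^2 = 625 ≡ 1 (mod 26).
  bit 3 = 0: square 1^2 = 1 (mod 26).
  bit 4 = 0: square 1^2 = 1 (mod 26).
Final value: 25^8 ≡ 1 (mod 26).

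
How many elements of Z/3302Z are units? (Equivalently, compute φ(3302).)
Z/3302Z has φ(3302) = 1512 units

An element a ∈ Z/3302Z is a unit iff gcd(a, 3302) = 1, so the number of units is φ(3302). φ is multiplicative, with φ(p^e) = p^e − p^(e−1). Factorise 3302 = 2 · 13 · 127. Then
  φ(3302) = (2 − 1) · (13 − 1) · (127 − 1) = 1 · 12 · 126 = 1512.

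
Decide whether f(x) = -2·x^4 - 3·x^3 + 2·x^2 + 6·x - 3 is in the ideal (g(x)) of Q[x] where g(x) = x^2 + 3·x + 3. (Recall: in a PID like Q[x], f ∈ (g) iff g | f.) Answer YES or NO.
In Q[x] the ideal (g) consists of all multiples of g, so f ∈ (g) iff g | f, i.e. iff the remainder of f on division by g is 0. Divide f by g (g is monic, so eliminate the leading term of the running remainder at each step):
  leading term -2·x^4: subtract (-2·x^2)·g(x) = -2·x^4 - 6·x^3 - 6·x^2, leaving 3·x^3 + 8·x^2 + 6·x - 3
  leading term 3·x^3: subtract (3·x)·g(x) = 3·x^3 + 9·x^2 + 9·x, leaving -x^2 - 3·x - 3
  leading term -x^2: subtract (-1)·g(x) = -x^2 - 3·x - 3, leaving 0
The remainder is 0, so f(x) = g(x) · h(x) with h(x) = -2·x^2 + 3·x - 1. Hence g | f, i.e. f ∈ (g).

Final answer: YES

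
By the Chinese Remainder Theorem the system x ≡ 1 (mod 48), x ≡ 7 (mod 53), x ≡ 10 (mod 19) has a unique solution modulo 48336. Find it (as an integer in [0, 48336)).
x ≡ 26401 (mod 48336); the representative in [0, 48336) is 26401

The moduli 48, 53, 19 are pairwise coprime, so by the CRT there is a unique solution mod 48·53·19 = 48336.
Solve by successive substitution. Start with x ≡ 1 (mod 48).
  Combine with x ≡ 7 (mod 53): write x = 1 + 48·t and require 1 + 48·t ≡ 7 (mod 53), i.e. 48·t ≡ 7 − 1 ≡ 6 (mod 53). Since 48^(−1) ≡ 21 (mod 53), t ≡ 21·6 ≡ 20 (mod 53). So x ≡ 1 + 48·20 = 961 (mod 2544).
  Combine with x ≡ 10 (mod 19): write x = 961 + 2544·t and require 961 + 2544·t ≡ 10 (mod 19), i.e. 2544·t ≡ 10 − 961 ≡ 18 (mod 19). Since 2544^(−1) ≡ 9 (mod 19) (2544 ≡ 17 (mod 19)), t ≡ 9·18 ≡ 10 (mod 19). So x ≡ 961 + 2544·10 = 26401 (mod 48336).
Unique solution in [0, 48336): x = 26401.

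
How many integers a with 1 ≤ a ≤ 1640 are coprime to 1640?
640

The number of a ∈ {1, ..., 1640} with gcd(a, 1640) = 1 is by definition Euler's totient φ(1640). φ is multiplicative, with φ(p^e) = p^e − p^(e−1). Factorise 1640 = 2^3 · 5 · 41. Then
  φ(1640) = (2^3 − 2^2) · (5 − 1) · (41 − 1) = 4 · 4 · 40 = 640.
So there are 640 such integers.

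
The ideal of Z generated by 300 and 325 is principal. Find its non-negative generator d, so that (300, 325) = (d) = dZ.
In the PID Z, (a, b) is generated by gcd(a, b). Compute gcd(325, 300) with the extended Euclidean algorithm, tracking rows (r, s, t) with s·325 + t·300 = r:
  row A: (325, 1, 0)   [1·325 + 0·300 = 325]
  row B: (300, 0, 1)   [0·325 + 1·300 = 300]
  325 = 1·300 + 25   → row C = row A − 1·row B = (25, 1, −1)   [check: 1·325 − 1·300 = 25]
  300 = 12·25 + 0   → remainder 0, stop. gcd = 25 (last nonzero row C).
So gcd(300, 325) = 25, with Bézout identity 1·325 − 1·300 = 25. Containment (⊇): the Bézout identity exhibits 25 as an element of (300, 325), giving (25) ⊆ (300, 325). Containment (⊆): since 25 | 300 and 25 | 325 (300 = 25·12, 325 = 25·13), every Z-linear combination of 300 and 325 is divisible by 25, so (300, 325) ⊆ (25). Therefore (300, 325) = (25), d = 25.

Final answer: (300, 325) = (25); d = 25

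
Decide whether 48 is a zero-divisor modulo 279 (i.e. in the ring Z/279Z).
gcd(48, 279) = 3 > 1, so 48 is not a unit in Z/279Z. In Z/nZ every nonzero non-unit is a zero-divisor: explicitly, take b = 279/gcd = 93 ≠ 0 (mod 279); then 48·93 = 4464 = 16·279, i.e. 48·93 ≡ 0 (mod 279). So 48 is a zero-divisor.

Final answer: YES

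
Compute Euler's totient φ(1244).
φ(1244) = 620

φ is multiplicative, with φ(p^e) = p^e − p^(e−1). Factorise 1244 = 2^2 · 311. Then
  φ(1244) = (2^2 − 2^1) · (311 − 1) = 2 · 310 = 620.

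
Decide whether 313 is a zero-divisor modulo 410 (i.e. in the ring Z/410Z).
NO

gcd(313, 410) = 1, so 313 is a unit in Z/410Z (it has a multiplicative inverse). A unit cannot be a zero-divisor: if 313·b ≡ 0 then multiplying both sides by 313^(−1) gives b ≡ 0. So 313 is not a zero-divisor.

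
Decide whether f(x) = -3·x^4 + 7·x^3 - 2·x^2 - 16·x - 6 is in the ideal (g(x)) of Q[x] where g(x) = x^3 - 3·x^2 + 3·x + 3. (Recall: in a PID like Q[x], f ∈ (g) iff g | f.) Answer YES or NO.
NO

In Q[x] the ideal (g) consists of all multiples of g, so f ∈ (g) iff g | f, i.e. iff the remainder of f on division by g is 0. Divide f by g (g is monic, so eliminate the leading term of the running remainder at each step):
  leading term -3·x^4: subtract (-3·x)·g(x) = -3·x^4 + 9·x^3 - 9·x^2 - 9·x, leaving -2·x^3 + 7·x^2 - 7·x - 6
  leading term -2·x^3: subtract (-2)·g(x) = -2·x^3 + 6·x^2 - 6·x - 6, leaving x^2 - x
The remainder r(x) = x^2 - x ≠ 0 (and deg r < deg g), so g ∤ f, i.e. f ∉ (g).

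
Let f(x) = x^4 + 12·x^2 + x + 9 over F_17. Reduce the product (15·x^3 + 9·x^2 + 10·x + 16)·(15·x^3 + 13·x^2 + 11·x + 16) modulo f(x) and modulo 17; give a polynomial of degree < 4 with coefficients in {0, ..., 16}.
a · b ≡ 9·x^3 + 10·x^2 + 8·x + 13 (mod f(x))

Multiply as integer polynomials: a · b = 225·x^6 + 330·x^5 + 432·x^4 + 709·x^3 + 462·x^2 + 336·x + 256. Reducing coefficients mod 17: a · b ≡ 4·x^6 + 7·x^5 + 7·x^4 + 12·x^3 + 3·x^2 + 13·x + 1. Now divide by f(x) = x^4 + 12·x^2 + x + 9 in F_17[x], eliminating the leading term at each step:
  leading term 4·x^6: subtract (4·x^2)·f(x) = 4·x^6 + 14·x^4 + 4·x^3 + 2·x^2, leaving 7·x^5 + 10·x^4 + 8·x^3 + x^2 + 13·x + 1 (coefficients mod 17)
  leading term 7·x^5: subtract (7·x)·f(x) = 7·x^5 + 16·x^3 + 7·x^2 + 12·x, leaving 10·x^4 + 9·x^3 + 11·x^2 + x + 1 (coefficients mod 17)
  leading term 10·x^4: subtract (10)·f(x) = 10·x^4 + x^2 + 10·x + 5, leaving 9·x^3 + 10·x^2 + 8·x + 13 (coefficients mod 17)
The degree is now < 4, so this is the remainder. Hence a · b ≡ 9·x^3 + 10·x^2 + 8·x + 13 in F_17[x]/(f).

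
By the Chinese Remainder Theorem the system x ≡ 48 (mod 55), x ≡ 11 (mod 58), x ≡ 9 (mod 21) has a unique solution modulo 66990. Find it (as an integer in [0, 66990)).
The moduli 55, 58, 21 are pairwise coprime, so by the CRT there is a unique solution mod 55·58·21 = 66990.
Solve by successive substitution. Start with x ≡ 48 (mod 55).
  Combine with x ≡ 11 (mod 58): write x = 48 + 55·t and require 48 + 55·t ≡ 11 (mod 58), i.e. 55·t ≡ 11 − 48 ≡ 21 (mod 58). Since 55^(−1) ≡ 19 (mod 58), t ≡ 19·21 ≡ 51 (mod 58). So x ≡ 48 + 55·51 = 2853 (mod 3190).
  Combine with x ≡ 9 (mod 21): write x = 2853 + 3190·t and require 2853 + 3190·t ≡ 9 (mod 21), i.e. 3190·t ≡ 9 − 2853 ≡ 12 (mod 21). Since 3190^(−1) ≡ 10 (mod 21) (3190 ≡ 19 (mod 21)), t ≡ 10·12 ≡ 15 (mod 21). So x ≡ 2853 + 3190·15 = 50703 (mod 66990).
Unique solution in [0, 66990): x = 50703.

Final answer: x ≡ 50703 (mod 66990); the representative in [0, 66990) is 50703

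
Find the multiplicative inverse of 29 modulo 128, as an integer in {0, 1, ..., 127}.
Apply the extended Euclidean algorithm to (128, 29), tracking rows (r, s, t) with s·128 + t·29 = r. Each division r_prev = q·r_cur + r_new produces the new row as (previous row) − q·(current row):
  row A: (128, 1, 0)   [1·128 + 0·29 = 128]
  row B: (29, 0, 1)   [0·128 + 1·29 = 29]
  128 = 4·29 + 12   → row C = row A − 4·row B = (12, 1, −4)   [check: 1·128 − 4·29 = 12]
  29 = 2·12 + 5   → row D = row B − 2·row C = (5, −2, 9)   [check: −2·128 + 9·29 = 5]
  12 = 2·5 + 2   → row E = row C − 2·row D = (2, 5, −22)   [check: 5·128 − 22·29 = 2]
  5 = 2·2 + 1   → row F = row D − 2·row E = (1, −12, 53)   [check: −12·128 + 53·29 = 1]
  2 = 2·1 + 0   → remainder 0, stop. gcd = 1 (last nonzero row F).
The gcd is 1, so 29 is invertible mod 128. The last nonzero row gives −12·128 + 53·29 = 1, so t = 53. So 29^(−1) ≡ 53 (mod 128). Verify: 29 · 53 = 1537 ≡ 1 (mod 128). ✓

Final answer: 29^(−1) ≡ 53 (mod 128)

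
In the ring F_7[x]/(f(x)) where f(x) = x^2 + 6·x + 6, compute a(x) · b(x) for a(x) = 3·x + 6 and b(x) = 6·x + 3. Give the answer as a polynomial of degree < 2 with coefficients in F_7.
a · b ≡ 1 (mod f(x))

Multiply as integer polynomials: a · b = 18·x^2 + 45·x + 18. Reducing coefficients mod 7: a · b ≡ 4·x^2 + 3·x + 4. Now divide by f(x) = x^2 + 6·x + 6 in F_7[x], eliminating the leading term at each step:
  leading term 4·x^2: subtract (4)·f(x) = 4·x^2 + 3·x + 3, leaving 1 (coefficients mod 7)
The degree is now < 2, so this is the remainder. Hence a · b ≡ 1 in F_7[x]/(f).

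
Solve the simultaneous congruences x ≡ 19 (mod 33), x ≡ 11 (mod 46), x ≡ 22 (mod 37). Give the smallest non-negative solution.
The moduli 33, 46, 37 are pairwise coprime, so by the CRT there is a unique solution mod 33·46·37 = 56166.
Solve by successive substitution. Start with x ≡ 19 (mod 33).
  Combine with x ≡ 11 (mod 46): write x = 19 + 33·t and require 19 + 33·t ≡ 11 (mod 46), i.e. 33·t ≡ 11 − 19 ≡ 38 (mod 46). Since 33^(−1) ≡ 7 (mod 46), t ≡ 7·38 ≡ 36 (mod 46). So x ≡ 19 + 33·36 = 1207 (mod 1518).
  Combine with x ≡ 22 (mod 37): write x = 1207 + 1518·t and require 1207 + 1518·t ≡ 22 (mod 37), i.e. 1518·t ≡ 22 − 1207 ≡ 36 (mod 37). Since 1518^(−1) ≡ 1 (mod 37) (1518 ≡ 1 (mod 37)), t ≡ 1·36 ≡ 36 (mod 37). So x ≡ 1207 + 1518·36 = 55855 (mod 56166).
Unique solution in [0, 56166): x = 55855.

Final answer: x ≡ 55855 (mod 56166); the representative in [0, 56166) is 55855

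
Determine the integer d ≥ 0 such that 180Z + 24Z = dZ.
In the PID Z, (a, b) is generated by gcd(a, b). Compute gcd(180, 24) with the extended Euclidean algorithm, tracking rows (r, s, t) with s·180 + t·24 = r:
  row A: (180, 1, 0)   [1·180 + 0·24 = 180]
  row B: (24, 0, 1)   [0·180 + 1·24 = 24]
  180 = 7·24 + 12   → row C = row A − 7·row B = (12, 1, −7)   [check: 1·180 − 7·24 = 12]
  24 = 2·12 + 0   → remainder 0, stop. gcd = 12 (last nonzero row C).
So gcd(180, 24) = 12, with Bézout identity 1·180 − 7·24 = 12. Containment (⊇): the Bézout identity exhibits 12 as an element of (180, 24), giving (12) ⊆ (180, 24). Containment (⊆): since 12 | 180 and 12 | 24 (180 = 12·15, 24 = 12·2), every Z-linear combination of 180 and 24 is divisible by 12, so (180, 24) ⊆ (12). Therefore (180, 24) = (12), d = 12.

Final answer: (180, 24) = (12); d = 12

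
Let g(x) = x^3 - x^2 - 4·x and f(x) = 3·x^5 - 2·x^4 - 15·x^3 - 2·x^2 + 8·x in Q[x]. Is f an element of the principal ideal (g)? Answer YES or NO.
In Q[x] the ideal (g) consists of all multiples of g, so f ∈ (g) iff g | f, i.e. iff the remainder of f on division by g is 0. Divide f by g (g is monic, so eliminate the leading term of the running remainder at each step):
  leading term 3·x^5: subtract (3·x^2)·g(x) = 3·x^5 - 3·x^4 - 12·x^3, leaving x^4 - 3·x^3 - 2·x^2 + 8·x
  leading term x^4: subtract (x)·g(x) = x^4 - x^3 - 4·x^2, leaving -2·x^3 + 2·x^2 + 8·x
  leading term -2·x^3: subtract (-2)·g(x) = -2·x^3 + 2·x^2 + 8·x, leaving 0
The remainder is 0, so f(x) = g(x) · h(x) with h(x) = 3·x^2 + x - 2. Hence g | f, i.e. f ∈ (g).

Final answer: YES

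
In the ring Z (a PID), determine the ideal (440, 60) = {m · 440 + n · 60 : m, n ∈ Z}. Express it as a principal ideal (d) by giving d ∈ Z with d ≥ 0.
(440, 60) = (20); d = 20

In the PID Z, (a, b) is generated by gcd(a, b). Compute gcd(440, 60) with the extended Euclidean algorithm, tracking rows (r, s, t) with s·440 + t·60 = r:
  row A: (440, 1, 0)   [1·440 + 0·60 = 440]
  row B: (60, 0, 1)   [0·440 + 1·60 = 60]
  440 = 7·60 + 20   → row C = row A − 7·row B = (20, 1, −7)   [check: 1·440 − 7·60 = 20]
  60 = 3·20 + 0   → remainder 0, stop. gcd = 20 (last nonzero row C).
So gcd(440, 60) = 20, with Bézout identity 1·440 − 7·60 = 20. Containment (⊇): the Bézout identity exhibits 20 as an element of (440, 60), giving (20) ⊆ (440, 60). Containment (⊆): since 20 | 440 and 20 | 60 (440 = 20·22, 60 = 20·3), every Z-linear combination of 440 and 60 is divisible by 20, so (440, 60) ⊆ (20). Therefore (440, 60) = (20), d = 20.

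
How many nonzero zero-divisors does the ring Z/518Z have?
Z/518Z has 301 nonzero zero-divisors

In Z/518Z each nonzero element is either a unit (gcd with 518 is 1) or a zero-divisor (gcd > 1). The number of units is φ(518): factorise 518 = 2 · 7 · 37, so φ(518) = (2 − 1) · (7 − 1) · (37 − 1) = 1 · 6 · 36 = 216. The nonzero elements number 518 − 1 = 517. Hence the nonzero zero-divisors number 517 − 216 = 301.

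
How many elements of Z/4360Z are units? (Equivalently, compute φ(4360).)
An element a ∈ Z/4360Z is a unit iff gcd(a, 4360) = 1, so the number of units is φ(4360). φ is multiplicative, with φ(p^e) = p^e − p^(e−1). Factorise 4360 = 2^3 · 5 · 109. Then
  φ(4360) = (2^3 − 2^2) · (5 − 1) · (109 − 1) = 4 · 4 · 108 = 1728.

Final answer: Z/4360Z has φ(4360) = 1728 units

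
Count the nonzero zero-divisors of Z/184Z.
In Z/184Z each nonzero element is either a unit (gcd with 184 is 1) or a zero-divisor (gcd > 1). The number of units is φ(184): factorise 184 = 2^3 · 23, so φ(184) = (2^3 − 2^2) · (23 − 1) = 4 · 22 = 88. The nonzero elements number 184 − 1 = 183. Hence the nonzero zero-divisors number 183 − 88 = 95.

Final answer: Z/184Z has 95 nonzero zero-divisors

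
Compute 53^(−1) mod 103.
Apply the extended Euclidean algorithm to (103, 53), tracking rows (r, s, t) with s·103 + t·53 = r. Each division r_prev = q·r_cur + r_new produces the new row as (previous row) − q·(current row):
  row A: (103, 1, 0)   [1·103 + 0·53 = 103]
  row B: (53, 0, 1)   [0·103 + 1·53 = 53]
  103 = 1·53 + 50   → row C = row A − 1·row B = (50, 1, −1)   [check: 1·103 − 1·53 = 50]
  53 = 1·50 + 3   → row D = row B − 1·row C = (3, −1, 2)   [check: −1·103 + 2·53 = 3]
  50 = 16·3 + 2   → row E = row C − 16·row D = (2, 17, −33)   [check: 17·103 − 33·53 = 2]
  3 = 1·2 + 1   → row F = row D − 1·row E = (1, −18, 35)   [check: −18·103 + 35·53 = 1]
  2 = 2·1 + 0   → remainder 0, stop. gcd = 1 (last nonzero row F).
The gcd is 1, so 53 is invertible mod 103. The last nonzero row gives −18·103 + 35·53 = 1, so t = 35. So 53^(−1) ≡ 35 (mod 103). Verify: 53 · 35 = 1855 ≡ 1 (mod 103). ✓

Final answer: 53^(−1) ≡ 35 (mod 103)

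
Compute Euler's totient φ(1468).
φ(1468) = 732

φ is multiplicative, with φ(p^e) = p^e − p^(e−1). Factorise 1468 = 2^2 · 367. Then
  φ(1468) = (2^2 − 2^1) · (367 − 1) = 2 · 366 = 732.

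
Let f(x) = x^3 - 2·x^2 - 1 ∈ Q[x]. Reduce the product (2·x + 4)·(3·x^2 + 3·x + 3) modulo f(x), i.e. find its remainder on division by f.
a · b ≡ 30·x^2 + 18·x + 18 (mod f(x))

First multiply in Q[x] without reducing: a · b = 6·x^3 + 18·x^2 + 18·x + 12. Now divide by f(x) = x^3 - 2·x^2 - 1, eliminating the leading term at each step:
  leading term 6·x^3: subtract (6)·f(x) = 6·x^3 - 12·x^2 - 6, leaving 30·x^2 + 18·x + 18
The degree is now < 3, so this is the remainder. Hence a · b ≡ 30·x^2 + 18·x + 18 in Q[x]/(f).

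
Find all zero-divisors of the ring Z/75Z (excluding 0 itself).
nonzero zero-divisors of Z/75Z = {3, 5, 6, 9, 10, 12, 15, 18, 20, 21, 24, 25, 27, 30, 33, 35, 36, 39, 40, 42, 45, 48, 50, 51, 54, 55, 57, 60, 63, 65, 66, 69, 70, 72}

An element a ∈ Z/75Z (with a ≠ 0) is a zero-divisor iff gcd(a, 75) > 1 (because a is a unit precisely when gcd(a, n) = 1, and in Z/nZ every nonzero, non-unit element is a zero-divisor). Scan a = 1, ..., 74 and keep those with gcd(a, 75) > 1:
  gcd(3, 75) = 3, gcd(5, 75) = 5, gcd(6, 75) = 3, gcd(9, 75) = 3, gcd(10, 75) = 5, gcd(12, 75) = 3, gcd(15, 75) = 15, gcd(18, 75) = 3, gcd(20, 75) = 5, gcd(21, 75) = 3, gcd(24, 75) = 3, gcd(25, 75) = 25, gcd(27, 75) = 3, gcd(30, 75) = 15, gcd(33, 75) = 3, gcd(35, 75) = 5, gcd(36, 75) = 3, gcd(39, 75) = 3, gcd(40, 75) = 5, gcd(42, 75) = 3, gcd(45, 75) = 15, gcd(48, 75) = 3, gcd(50, 75) = 25, gcd(51, 75) = 3, gcd(54, 75) = 3, gcd(55, 75) = 5, gcd(57, 75) = 3, gcd(60, 75) = 15, gcd(63, 75) = 3, gcd(65, 75) = 5, gcd(66, 75) = 3, gcd(69, 75) = 3, gcd(70, 75) = 5, gcd(72, 75) = 3.
All other a ∈ {1, ..., 74} have gcd(a, 75) = 1 and are units. So the nonzero zero-divisors are exactly the 34 values of a appearing in this scan.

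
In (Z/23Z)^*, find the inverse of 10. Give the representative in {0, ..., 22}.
10^(−1) ≡ 7 (mod 23)

Apply the extended Euclidean algorithm to (23, 10), tracking rows (r, s, t) with s·23 + t·10 = r. Each division r_prev = q·r_cur + r_new produces the new row as (previous row) − q·(current row):
  row A: (23, 1, 0)   [1·23 + 0·10 = 23]
  row B: (10, 0, 1)   [0·23 + 1·10 = 10]
  23 = 2·10 + 3   → row C = row A − 2·row B = (3, 1, −2)   [check: 1·23 − 2·10 = 3]
  10 = 3·3 + 1   → row D = row B − 3·row C = (1, −3, 7)   [check: −3·23 + 7·10 = 1]
  3 = 3·1 + 0   → remainder 0, stop. gcd = 1 (last nonzero row D).
The gcd is 1, so 10 is invertible mod 23. The last nonzero row gives −3·23 + 7·10 = 1, so t = 7. So 10^(−1) ≡ 7 (mod 23). Verify: 10 · 7 = 70 ≡ 1 (mod 23). ✓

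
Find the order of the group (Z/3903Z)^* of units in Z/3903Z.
(Z/3903Z)^* consists of the classes a with gcd(a, 3903) = 1, so its order is φ(3903). φ is multiplicative, with φ(p^e) = p^e − p^(e−1). Factorise 3903 = 3 · 1301. Then
  φ(3903) = (3 − 1) · (1301 − 1) = 2 · 1300 = 2600.
Thus |(Z/3903Z)^*| = 2600.

Final answer: |(Z/3903Z)^*| = 2600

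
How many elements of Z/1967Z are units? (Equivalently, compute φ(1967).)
Z/1967Z has φ(1967) = 1680 units

An element a ∈ Z/1967Z is a unit iff gcd(a, 1967) = 1, so the number of units is φ(1967). φ is multiplicative, with φ(p^e) = p^e − p^(e−1). Factorise 1967 = 7 · 281. Then
  φ(1967) = (7 − 1) · (281 − 1) = 6 · 280 = 1680.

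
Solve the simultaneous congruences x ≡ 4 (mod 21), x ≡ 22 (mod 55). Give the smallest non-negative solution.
The moduli 21, 55 are pairwise coprime, so by the CRT there is a unique solution mod 21·55 = 1155.
Solve by successive substitution. Start with x ≡ 4 (mod 21).
  Combine with x ≡ 22 (mod 55): write x = 4 + 21·t and require 4 + 21·t ≡ 22 (mod 55), i.e. 21·t ≡ 22 − 4 ≡ 18 (mod 55). Since 21^(−1) ≡ 21 (mod 55), t ≡ 21·18 ≡ 48 (mod 55). So x ≡ 4 + 21·48 = 1012 (mod 1155).
Unique solution in [0, 1155): x = 1012.

Final answer: x ≡ 1012 (mod 1155); the representative in [0, 1155) is 1012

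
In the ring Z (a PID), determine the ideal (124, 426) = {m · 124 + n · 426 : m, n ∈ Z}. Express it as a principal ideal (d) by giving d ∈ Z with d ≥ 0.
(124, 426) = (2); d = 2

In the PID Z, (a, b) is generated by gcd(a, b). Compute gcd(426, 124) with the extended Euclidean algorithm, tracking rows (r, s, t) with s·426 + t·124 = r:
  row A: (426, 1, 0)   [1·426 + 0·124 = 426]
  row B: (124, 0, 1)   [0·426 + 1·124 = 124]
  426 = 3·124 + 54   → row C = row A − 3·row B = (54, 1, −3)   [check: 1·426 − 3·124 = 54]
  124 = 2·54 + 16   → row D = row B − 2·row C = (16, −2, 7)   [check: −2·426 + 7·124 = 16]
  54 = 3·16 + 6   → row E = row C − 3·row D = (6, 7, −24)   [check: 7·426 − 24·124 = 6]
  16 = 2·6 + 4   → row F = row D − 2·row E = (4, −16, 55)   [check: −16·426 + 55·124 = 4]
  6 = 1·4 + 2   → row G = row E − 1·row F = (2, 23, −79)   [check: 23·426 − 79·124 = 2]
  4 = 2·2 + 0   → remainder 0, stop. gcd = 2 (last nonzero row G).
So gcd(124, 426) = 2, with Bézout identity 23·426 − 79·124 = 2. Containment (⊇): the Bézout identity exhibits 2 as an element of (124, 426), giving (2) ⊆ (124, 426). Containment (⊆): since 2 | 124 and 2 | 426 (124 = 2·62, 426 = 2·213), every Z-linear combination of 124 and 426 is divisible by 2, so (124, 426) ⊆ (2). Therefore (124, 426) = (2), d = 2.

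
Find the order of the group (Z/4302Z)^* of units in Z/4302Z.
|(Z/4302Z)^*| = 1428

(Z/4302Z)^* consists of the classes a with gcd(a, 4302) = 1, so its order is φ(4302). φ is multiplicative, with φ(p^e) = p^e − p^(e−1). Factorise 4302 = 2 · 3^2 · 239. Then
  φ(4302) = (2 − 1) · (3^2 − 3^1) · (239 − 1) = 1 · 6 · 238 = 1428.
Thus |(Z/4302Z)^*| = 1428.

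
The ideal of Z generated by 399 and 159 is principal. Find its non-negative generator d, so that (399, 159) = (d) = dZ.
(399, 159) = (3); d = 3

In the PID Z, (a, b) is generated by gcd(a, b). Compute gcd(399, 159) with the extended Euclidean algorithm, tracking rows (r, s, t) with s·399 + t·159 = r:
  row A: (399, 1, 0)   [1·399 + 0·159 = 399]
  row B: (159, 0, 1)   [0·399 + 1·159 = 159]
  399 = 2·159 + 81   → row C = row A − 2·row B = (81, 1, −2)   [check: 1·399 − 2·159 = 81]
  159 = 1·81 + 78   → row D = row B − 1·row C = (78, −1, 3)   [check: −1·399 + 3·159 = 78]
  81 = 1·78 + 3   → row E = row C − 1·row D = (3, 2, −5)   [check: 2·399 − 5·159 = 3]
  78 = 26·3 + 0   → remainder 0, stop. gcd = 3 (last nonzero row E).
So gcd(399, 159) = 3, with Bézout identity 2·399 − 5·159 = 3. Containment (⊇): the Bézout identity exhibits 3 as an element of (399, 159), giving (3) ⊆ (399, 159). Containment (⊆): since 3 | 399 and 3 | 159 (399 = 3·133, 159 = 3·53), every Z-linear combination of 399 and 159 is divisible by 3, so (399, 159) ⊆ (3). Therefore (399, 159) = (3), d = 3.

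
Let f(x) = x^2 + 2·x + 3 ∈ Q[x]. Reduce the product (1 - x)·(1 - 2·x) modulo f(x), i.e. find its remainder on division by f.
First multiply in Q[x] without reducing: a · b = 2·x^2 - 3·x + 1. Now divide by f(x) = x^2 + 2·x + 3, eliminating the leading term at each step:
  leading term 2·x^2: subtract (2)·f(x) = 2·x^2 + 4·x + 6, leaving -7·x - 5
The degree is now < 2, so this is the remainder. Hence a · b ≡ -7·x - 5 in Q[x]/(f).

Final answer: a · b ≡ -7·x - 5 (mod f(x))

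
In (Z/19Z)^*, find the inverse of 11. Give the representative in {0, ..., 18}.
11^(−1) ≡ 7 (mod 19)

Apply the extended Euclidean algorithm to (19, 11), tracking rows (r, s, t) with s·19 + t·11 = r. Each division r_prev = q·r_cur + r_new produces the new row as (previous row) − q·(current row):
  row A: (19, 1, 0)   [1·19 + 0·11 = 19]
  row B: (11, 0, 1)   [0·19 + 1·11 = 11]
  19 = 1·11 + 8   → row C = row A − 1·row B = (8, 1, −1)   [check: 1·19 − 1·11 = 8]
  11 = 1·8 + 3   → row D = row B − 1·row C = (3, −1, 2)   [check: −1·19 + 2·11 = 3]
  8 = 2·3 + 2   → row E = row C − 2·row D = (2, 3, −5)   [check: 3·19 − 5·11 = 2]
  3 = 1·2 + 1   → row F = row D − 1·row E = (1, −4, 7)   [check: −4·19 + 7·11 = 1]
  2 = 2·1 + 0   → remainder 0, stop. gcd = 1 (last nonzero row F).
The gcd is 1, so 11 is invertible mod 19. The last nonzero row gives −4·19 + 7·11 = 1, so t = 7. So 11^(−1) ≡ 7 (mod 19). Verify: 11 · 7 = 77 ≡ 1 (mod 19). ✓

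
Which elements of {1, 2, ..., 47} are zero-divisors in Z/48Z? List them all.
nonzero zero-divisors of Z/48Z = {2, 3, 4, 6, 8, 9, 10, 12, 14, 15, 16, 18, 20, 21, 22, 24, 26, 27, 28, 30, 32, 33, 34, 36, 38, 39, 40, 42, 44, 45, 46}

An element a ∈ Z/48Z (with a ≠ 0) is a zero-divisor iff gcd(a, 48) > 1 (because a is a unit precisely when gcd(a, n) = 1, and in Z/nZ every nonzero, non-unit element is a zero-divisor). Scan a = 1, ..., 47 and keep those with gcd(a, 48) > 1:
  gcd(2, 48) = 2, gcd(3, 48) = 3, gcd(4, 48) = 4, gcd(6, 48) = 6, gcd(8, 48) = 8, gcd(9, 48) = 3, gcd(10, 48) = 2, gcd(12, 48) = 12, gcd(14, 48) = 2, gcd(15, 48) = 3, gcd(16, 48) = 16, gcd(18, 48) = 6, gcd(20, 48) = 4, gcd(21, 48) = 3, gcd(22, 48) = 2, gcd(24, 48) = 24, gcd(26, 48) = 2, gcd(27, 48) = 3, gcd(28, 48) = 4, gcd(30, 48) = 6, gcd(32, 48) = 16, gcd(33, 48) = 3, gcd(34, 48) = 2, gcd(36, 48) = 12, gcd(38, 48) = 2, gcd(39, 48) = 3, gcd(40, 48) = 8, gcd(42, 48) = 6, gcd(44, 48) = 4, gcd(45, 48) = 3, gcd(46, 48) = 2.
All other a ∈ {1, ..., 47} have gcd(a, 48) = 1 and are units. So the nonzero zero-divisors are exactly the 31 values of a appearing in this scan.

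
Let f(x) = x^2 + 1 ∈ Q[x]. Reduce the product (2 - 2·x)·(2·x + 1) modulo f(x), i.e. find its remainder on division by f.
a · b ≡ 2·x + 6 (mod f(x))

First multiply in Q[x] without reducing: a · b = -4·x^2 + 2·x + 2. Now divide by f(x) = x^2 + 1, eliminating the leading term at each step:
  leading term -4·x^2: subtract (-4)·f(x) = -4·x^2 - 4, leaving 2·x + 6
The degree is now < 2, so this is the remainder. Hence a · b ≡ 2·x + 6 in Q[x]/(f).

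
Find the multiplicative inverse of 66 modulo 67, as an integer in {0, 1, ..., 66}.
Apply the extended Euclidean algorithm to (67, 66), tracking rows (r, s, t) with s·67 + t·66 = r. Each division r_prev = q·r_cur + r_new produces the new row as (previous row) − q·(current row):
  row A: (67, 1, 0)   [1·67 + 0·66 = 67]
  row B: (66, 0, 1)   [0·67 + 1·66 = 66]
  67 = 1·66 + 1   → row C = row A − 1·row B = (1, 1, −1)   [check: 1·67 − 1·66 = 1]
  66 = 66·1 + 0   → remainder 0, stop. gcd = 1 (last nonzero row C).
The gcd is 1, so 66 is invertible mod 67. The last nonzero row gives 1·67 − 1·66 = 1, so t = −1. So 66^(−1) ≡ −1 ≡ 66 (mod 67). Verify: 66 · 66 = 4356 ≡ 1 (mod 67). ✓

Final answer: 66^(−1) ≡ 66 (mod 67)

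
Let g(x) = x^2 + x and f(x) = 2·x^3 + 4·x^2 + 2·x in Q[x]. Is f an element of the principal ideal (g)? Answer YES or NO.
YES

In Q[x] the ideal (g) consists of all multiples of g, so f ∈ (g) iff g | f, i.e. iff the remainder of f on division by g is 0. Divide f by g (g is monic, so eliminate the leading term of the running remainder at each step):
  leading term 2·x^3: subtract (2·x)·g(x) = 2·x^3 + 2·x^2, leaving 2·x^2 + 2·x
  leading term 2·x^2: subtract (2)·g(x) = 2·x^2 + 2·x, leaving 0
The remainder is 0, so f(x) = g(x) · h(x) with h(x) = 2·x + 2. Hence g | f, i.e. f ∈ (g).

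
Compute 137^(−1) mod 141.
137^(−1) ≡ 35 (mod 141)

Apply the extended Euclidean algorithm to (141, 137), tracking rows (r, s, t) with s·141 + t·137 = r. Each division r_prev = q·r_cur + r_new produces the new row as (previous row) − q·(current row):
  row A: (141, 1, 0)   [1·141 + 0·137 = 141]
  row B: (137, 0, 1)   [0·141 + 1·137 = 137]
  141 = 1·137 + 4   → row C = row A − 1·row B = (4, 1, −1)   [check: 1·141 − 1·137 = 4]
  137 = 34·4 + 1   → row D = row B − 34·row C = (1, −34, 35)   [check: −34·141 + 35·137 = 1]
  4 = 4·1 + 0   → remainder 0, stop. gcd = 1 (last nonzero row D).
The gcd is 1, so 137 is invertible mod 141. The last nonzero row gives −34·141 + 35·137 = 1, so t = 35. So 137^(−1) ≡ 35 (mod 141). Verify: 137 · 35 = 4795 ≡ 1 (mod 141). ✓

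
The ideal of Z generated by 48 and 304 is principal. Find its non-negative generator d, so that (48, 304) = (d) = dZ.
(48, 304) = (16); d = 16

In the PID Z, (a, b) is generated by gcd(a, b). Compute gcd(304, 48) with the extended Euclidean algorithm, tracking rows (r, s, t) with s·304 + t·48 = r:
  row A: (304, 1, 0)   [1·304 + 0·48 = 304]
  row B: (48, 0, 1)   [0·304 + 1·48 = 48]
  304 = 6·48 + 16   → row C = row A − 6·row B = (16, 1, −6)   [check: 1·304 − 6·48 = 16]
  48 = 3·16 + 0   → remainder 0, stop. gcd = 16 (last nonzero row C).
So gcd(48, 304) = 16, with Bézout identity 1·304 − 6·48 = 16. Containment (⊇): the Bézout identity exhibits 16 as an element of (48, 304), giving (16) ⊆ (48, 304). Containment (⊆): since 16 | 48 and 16 | 304 (48 = 16·3, 304 = 16·19), every Z-linear combination of 48 and 304 is divisible by 16, so (48, 304) ⊆ (16). Therefore (48, 304) = (16), d = 16.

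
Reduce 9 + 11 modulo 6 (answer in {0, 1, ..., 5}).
Reduce the summands first: 9 ≡ 3, 11 ≡ 5 (mod 6), so 9 + 11 ≡ 3 + 5 (mod 6). 3 + 5 = 8; 8 = 1·6 + 2, so (9 + 11) mod 6 = 2.

Final answer: 2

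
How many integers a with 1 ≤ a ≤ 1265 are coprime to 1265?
The number of a ∈ {1, ..., 1265} with gcd(a, 1265) = 1 is by definition Euler's totient φ(1265). φ is multiplicative, with φ(p^e) = p^e − p^(e−1). Factorise 1265 = 5 · 11 · 23. Then
  φ(1265) = (5 − 1) · (11 − 1) · (23 − 1) = 4 · 10 · 22 = 880.
So there are 880 such integers.

Final answer: 880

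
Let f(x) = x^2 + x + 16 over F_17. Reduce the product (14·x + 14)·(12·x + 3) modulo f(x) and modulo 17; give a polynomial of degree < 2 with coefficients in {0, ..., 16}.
a · b ≡ 8·x + 6 (mod f(x))

Multiply as integer polynomials: a · b = 168·x^2 + 210·x + 42. Reducing coefficients mod 17: a · b ≡ 15·x^2 + 6·x + 8. Now divide by f(x) = x^2 + x + 16 in F_17[x], eliminating the leading term at each step:
  leading term 15·x^2: subtract (15)·f(x) = 15·x^2 + 15·x + 2, leaving 8·x + 6 (coefficients mod 17)
The degree is now < 2, so this is the remainder. Hence a · b ≡ 8·x + 6 in F_17[x]/(f).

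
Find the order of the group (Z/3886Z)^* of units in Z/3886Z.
(Z/3886Z)^* consists of the classes a with gcd(a, 3886) = 1, so its order is φ(3886). φ is multiplicative, with φ(p^e) = p^e − p^(e−1). Factorise 3886 = 2 · 29 · 67. Then
  φ(3886) = (2 − 1) · (29 − 1) · (67 − 1) = 1 · 28 · 66 = 1848.
Thus |(Z/3886Z)^*| = 1848.

Final answer: |(Z/3886Z)^*| = 1848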